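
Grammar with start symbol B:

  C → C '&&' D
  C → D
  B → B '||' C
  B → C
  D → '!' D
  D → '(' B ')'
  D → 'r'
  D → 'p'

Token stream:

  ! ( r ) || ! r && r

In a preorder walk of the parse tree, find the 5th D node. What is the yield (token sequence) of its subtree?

[B [B [C [D ! [D ( [B [C [D r]]] )]]]] || [C [C [D ! [D r]]] && [D r]]]

r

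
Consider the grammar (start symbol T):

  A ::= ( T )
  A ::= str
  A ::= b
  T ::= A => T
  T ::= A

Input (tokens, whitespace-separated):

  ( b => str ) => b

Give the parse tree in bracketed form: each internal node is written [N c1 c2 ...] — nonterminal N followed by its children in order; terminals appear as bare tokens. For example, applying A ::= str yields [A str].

[T [A ( [T [A b] => [T [A str]]] )] => [T [A b]]]

T
A => T
( T ) => T
( A => T ) => T
( b => T ) => T
( b => A ) => T
( b => str ) => T
( b => str ) => A
( b => str ) => b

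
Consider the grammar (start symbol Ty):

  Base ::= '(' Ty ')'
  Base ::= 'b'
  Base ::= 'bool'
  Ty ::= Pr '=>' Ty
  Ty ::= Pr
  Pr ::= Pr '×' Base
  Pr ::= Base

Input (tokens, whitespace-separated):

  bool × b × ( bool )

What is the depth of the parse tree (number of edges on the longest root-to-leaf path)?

6

[Ty [Pr [Pr [Pr [Base bool]] × [Base b]] × [Base ( [Ty [Pr [Base bool]]] )]]]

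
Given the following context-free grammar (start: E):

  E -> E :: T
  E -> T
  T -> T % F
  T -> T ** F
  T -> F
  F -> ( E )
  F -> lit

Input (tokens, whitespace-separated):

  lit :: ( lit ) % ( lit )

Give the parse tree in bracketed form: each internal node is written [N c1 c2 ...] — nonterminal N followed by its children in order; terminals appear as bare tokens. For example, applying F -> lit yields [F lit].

[E [E [T [F lit]]] :: [T [T [F ( [E [T [F lit]]] )]] % [F ( [E [T [F lit]]] )]]]

E
E :: T
T :: T
F :: T
lit :: T
lit :: T % F
lit :: F % F
lit :: ( E ) % F
lit :: ( T ) % F
lit :: ( F ) % F
lit :: ( lit ) % F
lit :: ( lit ) % ( E )
lit :: ( lit ) % ( T )
lit :: ( lit ) % ( F )
lit :: ( lit ) % ( lit )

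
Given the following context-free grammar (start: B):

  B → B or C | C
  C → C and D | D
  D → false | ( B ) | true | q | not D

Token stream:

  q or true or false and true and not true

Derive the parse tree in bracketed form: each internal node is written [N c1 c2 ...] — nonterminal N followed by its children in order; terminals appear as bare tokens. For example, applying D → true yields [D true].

[B [B [B [C [D q]]] or [C [D true]]] or [C [C [C [D false]] and [D true]] and [D not [D true]]]]

B
B or C
B or C or C
C or C or C
D or C or C
q or C or C
q or D or C
q or true or C
q or true or C and D
q or true or C and D and D
q or true or D and D and D
q or true or false and D and D
q or true or false and true and D
q or true or false and true and not D
q or true or false and true and not true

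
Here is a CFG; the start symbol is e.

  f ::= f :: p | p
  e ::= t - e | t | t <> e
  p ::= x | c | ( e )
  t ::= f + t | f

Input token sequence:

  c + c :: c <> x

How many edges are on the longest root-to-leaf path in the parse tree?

6

[e [t [f [p c]] + [t [f [f [p c]] :: [p c]]]] <> [e [t [f [p x]]]]]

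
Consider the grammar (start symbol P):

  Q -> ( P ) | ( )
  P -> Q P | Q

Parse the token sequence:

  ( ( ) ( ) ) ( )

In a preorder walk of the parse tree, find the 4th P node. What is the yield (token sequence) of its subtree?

[P [Q ( [P [Q ( )] [P [Q ( )]]] )] [P [Q ( )]]]

( )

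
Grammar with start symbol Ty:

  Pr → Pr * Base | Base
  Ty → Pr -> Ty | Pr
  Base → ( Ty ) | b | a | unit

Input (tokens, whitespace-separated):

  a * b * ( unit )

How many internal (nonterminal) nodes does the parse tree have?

10

[Ty [Pr [Pr [Pr [Base a]] * [Base b]] * [Base ( [Ty [Pr [Base unit]]] )]]]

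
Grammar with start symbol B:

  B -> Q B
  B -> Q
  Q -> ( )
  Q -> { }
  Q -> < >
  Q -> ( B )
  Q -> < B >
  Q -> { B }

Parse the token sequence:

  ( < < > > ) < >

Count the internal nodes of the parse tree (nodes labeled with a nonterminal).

[B [Q ( [B [Q < [B [Q < >]] >]] )] [B [Q < >]]]

8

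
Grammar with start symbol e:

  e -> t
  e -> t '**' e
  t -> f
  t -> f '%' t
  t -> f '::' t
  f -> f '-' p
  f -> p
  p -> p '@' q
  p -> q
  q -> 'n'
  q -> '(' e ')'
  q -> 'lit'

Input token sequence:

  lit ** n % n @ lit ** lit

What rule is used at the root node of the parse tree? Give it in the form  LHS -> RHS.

e -> t '**' e

[e [t [f [p [q lit]]]] ** [e [t [f [p [q n]]] % [t [f [p [p [q n]] @ [q lit]]]]] ** [e [t [f [p [q lit]]]]]]]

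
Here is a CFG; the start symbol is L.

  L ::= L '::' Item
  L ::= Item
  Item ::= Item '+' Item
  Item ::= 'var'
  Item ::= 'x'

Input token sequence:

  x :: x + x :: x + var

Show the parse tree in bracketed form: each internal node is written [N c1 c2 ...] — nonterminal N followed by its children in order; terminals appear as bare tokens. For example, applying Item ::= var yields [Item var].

[L [L [L [Item x]] :: [Item [Item x] + [Item x]]] :: [Item [Item x] + [Item var]]]

L
L :: Item
L :: Item :: Item
Item :: Item :: Item
x :: Item :: Item
x :: Item + Item :: Item
x :: x + Item :: Item
x :: x + x :: Item
x :: x + x :: Item + Item
x :: x + x :: x + Item
x :: x + x :: x + var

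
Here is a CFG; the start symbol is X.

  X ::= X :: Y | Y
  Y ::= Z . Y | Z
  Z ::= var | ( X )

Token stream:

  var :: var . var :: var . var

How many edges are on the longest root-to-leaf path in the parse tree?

[X [X [X [Y [Z var]]] :: [Y [Z var] . [Y [Z var]]]] :: [Y [Z var] . [Y [Z var]]]]

5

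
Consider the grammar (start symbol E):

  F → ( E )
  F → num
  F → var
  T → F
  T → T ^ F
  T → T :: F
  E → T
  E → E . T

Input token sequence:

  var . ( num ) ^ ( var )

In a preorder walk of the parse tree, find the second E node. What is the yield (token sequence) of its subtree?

var

[E [E [T [F var]]] . [T [T [F ( [E [T [F num]]] )]] ^ [F ( [E [T [F var]]] )]]]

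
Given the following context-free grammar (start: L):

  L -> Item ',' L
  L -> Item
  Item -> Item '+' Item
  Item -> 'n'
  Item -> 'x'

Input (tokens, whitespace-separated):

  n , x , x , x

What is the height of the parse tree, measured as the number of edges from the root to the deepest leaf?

5

[L [Item n] , [L [Item x] , [L [Item x] , [L [Item x]]]]]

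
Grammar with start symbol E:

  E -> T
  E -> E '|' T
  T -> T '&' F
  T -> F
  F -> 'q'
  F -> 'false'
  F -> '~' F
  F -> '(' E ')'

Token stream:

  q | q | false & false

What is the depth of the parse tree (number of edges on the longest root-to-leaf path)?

5

[E [E [E [T [F q]]] | [T [F q]]] | [T [T [F false]] & [F false]]]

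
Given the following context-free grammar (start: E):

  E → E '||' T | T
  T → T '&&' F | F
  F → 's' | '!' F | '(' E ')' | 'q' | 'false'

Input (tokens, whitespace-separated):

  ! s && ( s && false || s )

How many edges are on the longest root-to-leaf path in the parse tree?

8

[E [T [T [F ! [F s]]] && [F ( [E [E [T [T [F s]] && [F false]]] || [T [F s]]] )]]]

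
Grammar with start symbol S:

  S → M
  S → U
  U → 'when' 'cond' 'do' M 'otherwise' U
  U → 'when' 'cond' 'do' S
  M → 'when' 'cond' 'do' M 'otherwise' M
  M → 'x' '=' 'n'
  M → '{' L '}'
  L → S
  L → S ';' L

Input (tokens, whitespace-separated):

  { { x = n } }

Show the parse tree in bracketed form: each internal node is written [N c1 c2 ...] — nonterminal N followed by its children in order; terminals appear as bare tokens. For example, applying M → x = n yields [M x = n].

[S [M { [L [S [M { [L [S [M x = n]]] }]]] }]]

S
M
{ L }
{ S }
{ M }
{ { L } }
{ { S } }
{ { M } }
{ { x = n } }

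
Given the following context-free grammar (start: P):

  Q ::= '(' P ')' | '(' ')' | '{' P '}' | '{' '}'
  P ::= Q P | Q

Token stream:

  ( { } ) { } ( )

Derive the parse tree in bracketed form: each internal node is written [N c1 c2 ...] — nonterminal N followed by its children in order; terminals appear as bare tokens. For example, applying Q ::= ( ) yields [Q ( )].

P
Q P
( P ) P
( Q ) P
( { } ) P
( { } ) Q P
( { } ) { } P
( { } ) { } Q
( { } ) { } ( )

[P [Q ( [P [Q { }]] )] [P [Q { }] [P [Q ( )]]]]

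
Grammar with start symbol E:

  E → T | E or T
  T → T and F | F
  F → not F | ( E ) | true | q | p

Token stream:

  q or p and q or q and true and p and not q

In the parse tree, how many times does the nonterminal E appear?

3

[E [E [E [T [F q]]] or [T [T [F p]] and [F q]]] or [T [T [T [T [F q]] and [F true]] and [F p]] and [F not [F q]]]]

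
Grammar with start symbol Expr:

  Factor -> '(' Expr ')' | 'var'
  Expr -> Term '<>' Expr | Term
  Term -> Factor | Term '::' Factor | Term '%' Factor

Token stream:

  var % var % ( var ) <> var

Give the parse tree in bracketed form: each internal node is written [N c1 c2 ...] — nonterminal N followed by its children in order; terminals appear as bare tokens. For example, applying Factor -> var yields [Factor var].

[Expr [Term [Term [Term [Factor var]] % [Factor var]] % [Factor ( [Expr [Term [Factor var]]] )]] <> [Expr [Term [Factor var]]]]

Expr
Term <> Expr
Term % Factor <> Expr
Term % Factor % Factor <> Expr
Factor % Factor % Factor <> Expr
var % Factor % Factor <> Expr
var % var % Factor <> Expr
var % var % ( Expr ) <> Expr
var % var % ( Term ) <> Expr
var % var % ( Factor ) <> Expr
var % var % ( var ) <> Expr
var % var % ( var ) <> Term
var % var % ( var ) <> Factor
var % var % ( var ) <> var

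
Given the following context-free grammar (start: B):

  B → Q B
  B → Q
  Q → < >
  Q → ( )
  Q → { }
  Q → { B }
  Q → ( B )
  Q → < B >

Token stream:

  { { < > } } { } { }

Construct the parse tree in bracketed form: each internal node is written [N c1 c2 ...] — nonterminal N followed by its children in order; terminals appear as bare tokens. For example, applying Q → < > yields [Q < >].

[B [Q { [B [Q { [B [Q < >]] }]] }] [B [Q { }] [B [Q { }]]]]

B
Q B
{ B } B
{ Q } B
{ { B } } B
{ { Q } } B
{ { < > } } B
{ { < > } } Q B
{ { < > } } { } B
{ { < > } } { } Q
{ { < > } } { } { }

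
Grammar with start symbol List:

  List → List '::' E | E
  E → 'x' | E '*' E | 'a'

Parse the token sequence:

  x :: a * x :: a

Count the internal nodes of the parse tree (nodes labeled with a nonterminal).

[List [List [List [E x]] :: [E [E a] * [E x]]] :: [E a]]

8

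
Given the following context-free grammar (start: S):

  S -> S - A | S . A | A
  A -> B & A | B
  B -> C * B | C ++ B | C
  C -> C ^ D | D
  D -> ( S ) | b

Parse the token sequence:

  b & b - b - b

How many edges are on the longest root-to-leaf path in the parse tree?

8

[S [S [S [A [B [C [D b]]] & [A [B [C [D b]]]]]] - [A [B [C [D b]]]]] - [A [B [C [D b]]]]]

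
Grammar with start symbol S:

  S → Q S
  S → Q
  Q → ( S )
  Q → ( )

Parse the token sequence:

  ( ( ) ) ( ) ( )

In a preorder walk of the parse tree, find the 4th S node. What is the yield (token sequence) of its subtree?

[S [Q ( [S [Q ( )]] )] [S [Q ( )] [S [Q ( )]]]]

( )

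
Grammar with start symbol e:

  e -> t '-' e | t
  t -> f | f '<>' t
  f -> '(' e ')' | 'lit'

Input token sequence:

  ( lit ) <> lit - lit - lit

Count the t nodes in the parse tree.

5

[e [t [f ( [e [t [f lit]]] )] <> [t [f lit]]] - [e [t [f lit]] - [e [t [f lit]]]]]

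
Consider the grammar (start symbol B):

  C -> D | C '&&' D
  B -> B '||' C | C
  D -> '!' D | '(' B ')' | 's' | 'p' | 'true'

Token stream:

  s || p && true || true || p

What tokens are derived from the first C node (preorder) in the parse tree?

s

[B [B [B [B [C [D s]]] || [C [C [D p]] && [D true]]] || [C [D true]]] || [C [D p]]]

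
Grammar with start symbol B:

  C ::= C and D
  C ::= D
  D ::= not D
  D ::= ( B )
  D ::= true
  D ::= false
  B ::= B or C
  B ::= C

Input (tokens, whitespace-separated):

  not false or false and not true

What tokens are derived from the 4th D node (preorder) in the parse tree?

[B [B [C [D not [D false]]]] or [C [C [D false]] and [D not [D true]]]]

not true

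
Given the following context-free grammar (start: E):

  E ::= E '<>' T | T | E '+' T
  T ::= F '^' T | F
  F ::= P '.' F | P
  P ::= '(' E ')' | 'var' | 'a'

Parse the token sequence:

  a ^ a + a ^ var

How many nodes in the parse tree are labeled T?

[E [E [T [F [P a]] ^ [T [F [P a]]]]] + [T [F [P a]] ^ [T [F [P var]]]]]

4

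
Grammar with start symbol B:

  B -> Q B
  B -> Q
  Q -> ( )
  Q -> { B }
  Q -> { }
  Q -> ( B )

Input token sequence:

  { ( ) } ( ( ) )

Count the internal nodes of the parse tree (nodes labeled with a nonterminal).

8

[B [Q { [B [Q ( )]] }] [B [Q ( [B [Q ( )]] )]]]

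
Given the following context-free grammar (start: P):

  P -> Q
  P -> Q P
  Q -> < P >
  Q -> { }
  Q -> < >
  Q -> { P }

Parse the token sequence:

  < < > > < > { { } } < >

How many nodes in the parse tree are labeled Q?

[P [Q < [P [Q < >]] >] [P [Q < >] [P [Q { [P [Q { }]] }] [P [Q < >]]]]]

6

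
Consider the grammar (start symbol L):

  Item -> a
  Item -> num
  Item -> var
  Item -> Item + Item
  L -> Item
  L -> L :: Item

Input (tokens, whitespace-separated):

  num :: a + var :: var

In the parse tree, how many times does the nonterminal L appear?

3

[L [L [L [Item num]] :: [Item [Item a] + [Item var]]] :: [Item var]]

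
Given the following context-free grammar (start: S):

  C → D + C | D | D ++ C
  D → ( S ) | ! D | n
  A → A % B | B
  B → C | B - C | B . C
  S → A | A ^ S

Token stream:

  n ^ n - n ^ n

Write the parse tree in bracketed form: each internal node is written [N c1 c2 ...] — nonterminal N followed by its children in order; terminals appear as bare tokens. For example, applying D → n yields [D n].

[S [A [B [C [D n]]]] ^ [S [A [B [B [C [D n]]] - [C [D n]]]] ^ [S [A [B [C [D n]]]]]]]

S
A ^ S
B ^ S
C ^ S
D ^ S
n ^ S
n ^ A ^ S
n ^ B ^ S
n ^ B - C ^ S
n ^ C - C ^ S
n ^ D - C ^ S
n ^ n - C ^ S
n ^ n - D ^ S
n ^ n - n ^ S
n ^ n - n ^ A
n ^ n - n ^ B
n ^ n - n ^ C
n ^ n - n ^ D
n ^ n - n ^ n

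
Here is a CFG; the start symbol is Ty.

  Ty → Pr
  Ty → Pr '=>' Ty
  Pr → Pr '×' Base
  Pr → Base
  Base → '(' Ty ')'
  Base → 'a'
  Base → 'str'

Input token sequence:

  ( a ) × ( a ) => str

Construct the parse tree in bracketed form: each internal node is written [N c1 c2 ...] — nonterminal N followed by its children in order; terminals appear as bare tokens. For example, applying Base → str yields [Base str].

[Ty [Pr [Pr [Base ( [Ty [Pr [Base a]]] )]] × [Base ( [Ty [Pr [Base a]]] )]] => [Ty [Pr [Base str]]]]

Ty
Pr => Ty
Pr × Base => Ty
Base × Base => Ty
( Ty ) × Base => Ty
( Pr ) × Base => Ty
( Base ) × Base => Ty
( a ) × Base => Ty
( a ) × ( Ty ) => Ty
( a ) × ( Pr ) => Ty
( a ) × ( Base ) => Ty
( a ) × ( a ) => Ty
( a ) × ( a ) => Pr
( a ) × ( a ) => Base
( a ) × ( a ) => str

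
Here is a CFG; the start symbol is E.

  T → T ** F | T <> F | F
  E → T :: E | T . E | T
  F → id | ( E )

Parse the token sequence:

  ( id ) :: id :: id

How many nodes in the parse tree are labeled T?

4

[E [T [F ( [E [T [F id]]] )]] :: [E [T [F id]] :: [E [T [F id]]]]]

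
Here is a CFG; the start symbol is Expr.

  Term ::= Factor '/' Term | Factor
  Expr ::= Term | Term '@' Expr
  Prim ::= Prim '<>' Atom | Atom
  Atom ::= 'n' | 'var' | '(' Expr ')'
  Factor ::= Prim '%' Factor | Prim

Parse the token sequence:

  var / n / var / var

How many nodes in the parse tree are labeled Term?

4

[Expr [Term [Factor [Prim [Atom var]]] / [Term [Factor [Prim [Atom n]]] / [Term [Factor [Prim [Atom var]]] / [Term [Factor [Prim [Atom var]]]]]]]]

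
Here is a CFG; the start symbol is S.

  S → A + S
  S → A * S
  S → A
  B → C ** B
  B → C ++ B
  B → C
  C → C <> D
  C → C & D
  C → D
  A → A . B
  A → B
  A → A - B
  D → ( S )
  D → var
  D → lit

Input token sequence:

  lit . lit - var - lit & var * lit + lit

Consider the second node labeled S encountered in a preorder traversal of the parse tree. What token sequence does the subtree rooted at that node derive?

[S [A [A [A [A [B [C [D lit]]]] . [B [C [D lit]]]] - [B [C [D var]]]] - [B [C [C [D lit]] & [D var]]]] * [S [A [B [C [D lit]]]] + [S [A [B [C [D lit]]]]]]]

lit + lit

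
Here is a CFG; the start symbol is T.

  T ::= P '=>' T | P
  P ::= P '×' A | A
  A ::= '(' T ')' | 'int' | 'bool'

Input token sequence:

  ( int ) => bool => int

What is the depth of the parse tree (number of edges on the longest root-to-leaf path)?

6

[T [P [A ( [T [P [A int]]] )]] => [T [P [A bool]] => [T [P [A int]]]]]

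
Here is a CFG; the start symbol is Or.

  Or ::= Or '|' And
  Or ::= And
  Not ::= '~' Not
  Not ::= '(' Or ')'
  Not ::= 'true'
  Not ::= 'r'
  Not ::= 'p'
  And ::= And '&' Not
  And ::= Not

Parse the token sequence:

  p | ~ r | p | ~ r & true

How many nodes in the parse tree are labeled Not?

[Or [Or [Or [Or [And [Not p]]] | [And [Not ~ [Not r]]]] | [And [Not p]]] | [And [And [Not ~ [Not r]]] & [Not true]]]

7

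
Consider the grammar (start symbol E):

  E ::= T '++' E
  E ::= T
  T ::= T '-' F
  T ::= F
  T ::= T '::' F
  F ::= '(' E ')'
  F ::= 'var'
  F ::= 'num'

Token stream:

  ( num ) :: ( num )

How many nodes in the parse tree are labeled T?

4

[E [T [T [F ( [E [T [F num]]] )]] :: [F ( [E [T [F num]]] )]]]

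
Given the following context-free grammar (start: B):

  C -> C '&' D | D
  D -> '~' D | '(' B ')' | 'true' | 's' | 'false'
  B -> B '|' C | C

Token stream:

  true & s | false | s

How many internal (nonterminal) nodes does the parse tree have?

[B [B [B [C [C [D true]] & [D s]]] | [C [D false]]] | [C [D s]]]

11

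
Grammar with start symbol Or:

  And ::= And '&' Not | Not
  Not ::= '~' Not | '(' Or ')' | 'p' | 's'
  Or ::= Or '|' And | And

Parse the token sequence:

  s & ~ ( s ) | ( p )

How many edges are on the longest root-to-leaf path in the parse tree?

8

[Or [Or [And [And [Not s]] & [Not ~ [Not ( [Or [And [Not s]]] )]]]] | [And [Not ( [Or [And [Not p]]] )]]]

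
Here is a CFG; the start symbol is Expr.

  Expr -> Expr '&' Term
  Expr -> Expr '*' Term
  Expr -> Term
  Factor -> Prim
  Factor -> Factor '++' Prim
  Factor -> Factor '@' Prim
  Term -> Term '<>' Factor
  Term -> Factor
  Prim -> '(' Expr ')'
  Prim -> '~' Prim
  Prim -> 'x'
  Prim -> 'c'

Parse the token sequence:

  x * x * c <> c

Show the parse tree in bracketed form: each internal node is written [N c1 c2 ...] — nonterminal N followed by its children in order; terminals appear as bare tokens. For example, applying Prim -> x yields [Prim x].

Expr
Expr * Term
Expr * Term * Term
Term * Term * Term
Factor * Term * Term
Prim * Term * Term
x * Term * Term
x * Factor * Term
x * Prim * Term
x * x * Term
x * x * Term <> Factor
x * x * Factor <> Factor
x * x * Prim <> Factor
x * x * c <> Factor
x * x * c <> Prim
x * x * c <> c

[Expr [Expr [Expr [Term [Factor [Prim x]]]] * [Term [Factor [Prim x]]]] * [Term [Term [Factor [Prim c]]] <> [Factor [Prim c]]]]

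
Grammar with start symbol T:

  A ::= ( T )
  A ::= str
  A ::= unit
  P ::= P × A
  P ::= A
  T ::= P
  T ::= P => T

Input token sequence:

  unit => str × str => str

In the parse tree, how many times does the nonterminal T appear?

3

[T [P [A unit]] => [T [P [P [A str]] × [A str]] => [T [P [A str]]]]]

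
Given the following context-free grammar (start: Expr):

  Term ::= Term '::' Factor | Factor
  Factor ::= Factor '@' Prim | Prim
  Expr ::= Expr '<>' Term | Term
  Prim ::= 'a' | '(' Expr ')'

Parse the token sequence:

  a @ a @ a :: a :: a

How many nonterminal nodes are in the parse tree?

[Expr [Term [Term [Term [Factor [Factor [Factor [Prim a]] @ [Prim a]] @ [Prim a]]] :: [Factor [Prim a]]] :: [Factor [Prim a]]]]

14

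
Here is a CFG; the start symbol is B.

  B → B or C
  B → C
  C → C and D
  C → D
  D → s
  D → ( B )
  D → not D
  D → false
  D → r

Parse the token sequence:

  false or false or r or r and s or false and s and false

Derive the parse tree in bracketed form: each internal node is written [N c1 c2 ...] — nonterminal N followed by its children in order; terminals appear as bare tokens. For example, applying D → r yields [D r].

B
B or C
B or C or C
B or C or C or C
B or C or C or C or C
C or C or C or C or C
D or C or C or C or C
false or C or C or C or C
false or D or C or C or C
false or false or C or C or C
false or false or D or C or C
false or false or r or C or C
false or false or r or C and D or C
false or false or r or D and D or C
false or false or r or r and D or C
false or false or r or r and s or C
false or false or r or r and s or C and D
false or false or r or r and s or C and D and D
false or false or r or r and s or D and D and D
false or false or r or r and s or false and D and D
false or false or r or r and s or false and s and D
false or false or r or r and s or false and s and false

[B [B [B [B [B [C [D false]]] or [C [D false]]] or [C [D r]]] or [C [C [D r]] and [D s]]] or [C [C [C [D false]] and [D s]] and [D false]]]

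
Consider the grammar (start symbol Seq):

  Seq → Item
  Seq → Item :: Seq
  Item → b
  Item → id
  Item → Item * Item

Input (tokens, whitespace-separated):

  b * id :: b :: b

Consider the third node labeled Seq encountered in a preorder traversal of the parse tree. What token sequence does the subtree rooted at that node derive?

[Seq [Item [Item b] * [Item id]] :: [Seq [Item b] :: [Seq [Item b]]]]

b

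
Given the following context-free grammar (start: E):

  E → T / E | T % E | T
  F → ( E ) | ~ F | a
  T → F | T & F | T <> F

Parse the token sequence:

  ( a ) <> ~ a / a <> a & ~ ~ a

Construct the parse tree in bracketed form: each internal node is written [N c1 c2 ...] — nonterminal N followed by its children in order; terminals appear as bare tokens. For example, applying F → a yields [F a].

[E [T [T [F ( [E [T [F a]]] )]] <> [F ~ [F a]]] / [E [T [T [T [F a]] <> [F a]] & [F ~ [F ~ [F a]]]]]]

E
T / E
T <> F / E
F <> F / E
( E ) <> F / E
( T ) <> F / E
( F ) <> F / E
( a ) <> F / E
( a ) <> ~ F / E
( a ) <> ~ a / E
( a ) <> ~ a / T
( a ) <> ~ a / T & F
( a ) <> ~ a / T <> F & F
( a ) <> ~ a / F <> F & F
( a ) <> ~ a / a <> F & F
( a ) <> ~ a / a <> a & F
( a ) <> ~ a / a <> a & ~ F
( a ) <> ~ a / a <> a & ~ ~ F
( a ) <> ~ a / a <> a & ~ ~ a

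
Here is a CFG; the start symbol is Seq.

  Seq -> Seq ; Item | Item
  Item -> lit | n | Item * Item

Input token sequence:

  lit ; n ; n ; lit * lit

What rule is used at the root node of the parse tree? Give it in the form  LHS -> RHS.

Seq -> Seq ; Item

[Seq [Seq [Seq [Seq [Item lit]] ; [Item n]] ; [Item n]] ; [Item [Item lit] * [Item lit]]]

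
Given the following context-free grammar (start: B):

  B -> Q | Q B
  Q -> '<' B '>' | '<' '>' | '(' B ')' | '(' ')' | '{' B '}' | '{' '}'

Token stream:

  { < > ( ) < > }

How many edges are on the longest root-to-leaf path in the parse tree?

6

[B [Q { [B [Q < >] [B [Q ( )] [B [Q < >]]]] }]]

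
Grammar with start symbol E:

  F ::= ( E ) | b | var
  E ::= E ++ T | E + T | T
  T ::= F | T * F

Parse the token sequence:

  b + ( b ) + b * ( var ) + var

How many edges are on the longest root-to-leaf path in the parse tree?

8

[E [E [E [E [T [F b]]] + [T [F ( [E [T [F b]]] )]]] + [T [T [F b]] * [F ( [E [T [F var]]] )]]] + [T [F var]]]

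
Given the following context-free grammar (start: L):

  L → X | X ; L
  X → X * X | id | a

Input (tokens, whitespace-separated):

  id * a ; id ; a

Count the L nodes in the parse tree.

3

[L [X [X id] * [X a]] ; [L [X id] ; [L [X a]]]]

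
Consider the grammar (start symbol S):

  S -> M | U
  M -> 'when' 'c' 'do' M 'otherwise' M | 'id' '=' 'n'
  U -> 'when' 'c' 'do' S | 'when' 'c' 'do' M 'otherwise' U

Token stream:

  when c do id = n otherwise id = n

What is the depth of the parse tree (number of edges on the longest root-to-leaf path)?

[S [M when c do [M id = n] otherwise [M id = n]]]

3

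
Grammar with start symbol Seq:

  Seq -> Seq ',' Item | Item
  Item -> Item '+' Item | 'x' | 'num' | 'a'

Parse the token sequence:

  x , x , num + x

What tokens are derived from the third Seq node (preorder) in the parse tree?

[Seq [Seq [Seq [Item x]] , [Item x]] , [Item [Item num] + [Item x]]]

x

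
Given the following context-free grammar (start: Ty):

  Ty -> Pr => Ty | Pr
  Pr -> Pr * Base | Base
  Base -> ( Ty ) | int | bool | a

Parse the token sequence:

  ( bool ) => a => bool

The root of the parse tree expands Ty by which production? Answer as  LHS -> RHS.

Ty -> Pr => Ty

[Ty [Pr [Base ( [Ty [Pr [Base bool]]] )]] => [Ty [Pr [Base a]] => [Ty [Pr [Base bool]]]]]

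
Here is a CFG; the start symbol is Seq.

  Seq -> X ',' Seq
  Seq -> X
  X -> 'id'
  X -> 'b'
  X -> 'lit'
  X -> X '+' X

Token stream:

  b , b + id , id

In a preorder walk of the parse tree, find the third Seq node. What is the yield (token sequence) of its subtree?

[Seq [X b] , [Seq [X [X b] + [X id]] , [Seq [X id]]]]

id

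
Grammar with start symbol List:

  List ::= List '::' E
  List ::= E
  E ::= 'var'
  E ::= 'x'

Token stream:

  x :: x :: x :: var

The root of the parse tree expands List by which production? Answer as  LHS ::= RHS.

List ::= List '::' E

[List [List [List [List [E x]] :: [E x]] :: [E x]] :: [E var]]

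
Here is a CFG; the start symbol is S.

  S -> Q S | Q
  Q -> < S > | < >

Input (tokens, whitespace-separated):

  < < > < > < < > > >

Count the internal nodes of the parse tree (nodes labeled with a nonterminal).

10

[S [Q < [S [Q < >] [S [Q < >] [S [Q < [S [Q < >]] >]]]] >]]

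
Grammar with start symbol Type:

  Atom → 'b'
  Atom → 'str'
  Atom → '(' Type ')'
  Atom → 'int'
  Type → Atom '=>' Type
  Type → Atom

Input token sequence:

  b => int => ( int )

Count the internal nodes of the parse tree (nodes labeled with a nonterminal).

[Type [Atom b] => [Type [Atom int] => [Type [Atom ( [Type [Atom int]] )]]]]

8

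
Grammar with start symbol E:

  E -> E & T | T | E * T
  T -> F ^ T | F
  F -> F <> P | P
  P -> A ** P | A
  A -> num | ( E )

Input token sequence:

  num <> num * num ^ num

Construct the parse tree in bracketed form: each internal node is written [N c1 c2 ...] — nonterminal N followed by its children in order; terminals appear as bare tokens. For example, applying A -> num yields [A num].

E
E * T
T * T
F * T
F <> P * T
P <> P * T
A <> P * T
num <> P * T
num <> A * T
num <> num * T
num <> num * F ^ T
num <> num * P ^ T
num <> num * A ^ T
num <> num * num ^ T
num <> num * num ^ F
num <> num * num ^ P
num <> num * num ^ A
num <> num * num ^ num

[E [E [T [F [F [P [A num]]] <> [P [A num]]]]] * [T [F [P [A num]]] ^ [T [F [P [A num]]]]]]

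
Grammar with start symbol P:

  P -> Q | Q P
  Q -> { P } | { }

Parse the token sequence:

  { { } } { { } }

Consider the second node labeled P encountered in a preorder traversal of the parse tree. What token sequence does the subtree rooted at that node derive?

[P [Q { [P [Q { }]] }] [P [Q { [P [Q { }]] }]]]

{ }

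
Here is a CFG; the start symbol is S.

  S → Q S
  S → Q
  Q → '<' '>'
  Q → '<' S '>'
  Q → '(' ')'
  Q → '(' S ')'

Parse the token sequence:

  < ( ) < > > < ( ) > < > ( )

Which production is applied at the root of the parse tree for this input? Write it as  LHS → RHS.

S → Q S

[S [Q < [S [Q ( )] [S [Q < >]]] >] [S [Q < [S [Q ( )]] >] [S [Q < >] [S [Q ( )]]]]]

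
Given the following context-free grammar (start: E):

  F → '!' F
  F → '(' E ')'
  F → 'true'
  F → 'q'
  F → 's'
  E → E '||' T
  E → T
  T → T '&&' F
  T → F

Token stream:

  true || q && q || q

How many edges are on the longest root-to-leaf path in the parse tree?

5

[E [E [E [T [F true]]] || [T [T [F q]] && [F q]]] || [T [F q]]]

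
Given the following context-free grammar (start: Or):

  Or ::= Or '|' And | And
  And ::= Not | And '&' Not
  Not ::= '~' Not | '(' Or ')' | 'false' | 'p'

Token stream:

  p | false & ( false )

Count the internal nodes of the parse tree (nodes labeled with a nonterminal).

11

[Or [Or [And [Not p]]] | [And [And [Not false]] & [Not ( [Or [And [Not false]]] )]]]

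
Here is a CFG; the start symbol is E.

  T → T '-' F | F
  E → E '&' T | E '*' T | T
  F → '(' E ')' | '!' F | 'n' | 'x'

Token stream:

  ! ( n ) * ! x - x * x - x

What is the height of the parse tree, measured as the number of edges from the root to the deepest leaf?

9

[E [E [E [T [F ! [F ( [E [T [F n]]] )]]]] * [T [T [F ! [F x]]] - [F x]]] * [T [T [F x]] - [F x]]]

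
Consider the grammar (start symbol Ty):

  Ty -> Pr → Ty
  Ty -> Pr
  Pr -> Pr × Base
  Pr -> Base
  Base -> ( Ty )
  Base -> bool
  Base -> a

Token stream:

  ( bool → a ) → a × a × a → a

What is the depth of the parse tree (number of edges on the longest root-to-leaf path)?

7

[Ty [Pr [Base ( [Ty [Pr [Base bool]] → [Ty [Pr [Base a]]]] )]] → [Ty [Pr [Pr [Pr [Base a]] × [Base a]] × [Base a]] → [Ty [Pr [Base a]]]]]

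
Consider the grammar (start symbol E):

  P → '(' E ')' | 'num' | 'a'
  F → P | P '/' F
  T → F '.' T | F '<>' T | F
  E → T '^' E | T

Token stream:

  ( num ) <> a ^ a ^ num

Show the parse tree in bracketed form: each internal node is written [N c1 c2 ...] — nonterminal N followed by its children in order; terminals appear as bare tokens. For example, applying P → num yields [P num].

E
T ^ E
F <> T ^ E
P <> T ^ E
( E ) <> T ^ E
( T ) <> T ^ E
( F ) <> T ^ E
( P ) <> T ^ E
( num ) <> T ^ E
( num ) <> F ^ E
( num ) <> P ^ E
( num ) <> a ^ E
( num ) <> a ^ T ^ E
( num ) <> a ^ F ^ E
( num ) <> a ^ P ^ E
( num ) <> a ^ a ^ E
( num ) <> a ^ a ^ T
( num ) <> a ^ a ^ F
( num ) <> a ^ a ^ P
( num ) <> a ^ a ^ num

[E [T [F [P ( [E [T [F [P num]]]] )]] <> [T [F [P a]]]] ^ [E [T [F [P a]]] ^ [E [T [F [P num]]]]]]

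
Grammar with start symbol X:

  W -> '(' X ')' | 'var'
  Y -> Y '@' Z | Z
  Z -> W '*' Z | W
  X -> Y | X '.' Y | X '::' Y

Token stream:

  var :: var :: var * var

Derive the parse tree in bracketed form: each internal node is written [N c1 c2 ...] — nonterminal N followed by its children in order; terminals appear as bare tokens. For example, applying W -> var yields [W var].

X
X :: Y
X :: Y :: Y
Y :: Y :: Y
Z :: Y :: Y
W :: Y :: Y
var :: Y :: Y
var :: Z :: Y
var :: W :: Y
var :: var :: Y
var :: var :: Z
var :: var :: W * Z
var :: var :: var * Z
var :: var :: var * W
var :: var :: var * var

[X [X [X [Y [Z [W var]]]] :: [Y [Z [W var]]]] :: [Y [Z [W var] * [Z [W var]]]]]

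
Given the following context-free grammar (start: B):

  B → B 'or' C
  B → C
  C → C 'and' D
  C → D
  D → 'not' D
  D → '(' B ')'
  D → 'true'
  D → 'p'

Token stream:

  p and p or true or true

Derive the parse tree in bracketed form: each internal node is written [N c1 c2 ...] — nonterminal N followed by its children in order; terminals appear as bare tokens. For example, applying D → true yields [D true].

[B [B [B [C [C [D p]] and [D p]]] or [C [D true]]] or [C [D true]]]

B
B or C
B or C or C
C or C or C
C and D or C or C
D and D or C or C
p and D or C or C
p and p or C or C
p and p or D or C
p and p or true or C
p and p or true or D
p and p or true or true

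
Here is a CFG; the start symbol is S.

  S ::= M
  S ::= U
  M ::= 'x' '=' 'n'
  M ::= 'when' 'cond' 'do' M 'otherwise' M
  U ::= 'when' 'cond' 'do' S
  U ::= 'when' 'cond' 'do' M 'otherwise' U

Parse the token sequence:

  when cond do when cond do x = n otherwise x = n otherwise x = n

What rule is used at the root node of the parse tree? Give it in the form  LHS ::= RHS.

[S [M when cond do [M when cond do [M x = n] otherwise [M x = n]] otherwise [M x = n]]]

S ::= M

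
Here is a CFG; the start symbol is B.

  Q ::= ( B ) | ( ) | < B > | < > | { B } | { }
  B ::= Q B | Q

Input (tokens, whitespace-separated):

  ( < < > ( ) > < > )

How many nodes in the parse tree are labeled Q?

[B [Q ( [B [Q < [B [Q < >] [B [Q ( )]]] >] [B [Q < >]]] )]]

5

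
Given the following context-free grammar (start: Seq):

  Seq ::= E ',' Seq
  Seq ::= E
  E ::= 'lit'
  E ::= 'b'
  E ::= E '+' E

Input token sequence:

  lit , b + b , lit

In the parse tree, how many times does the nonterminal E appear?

5

[Seq [E lit] , [Seq [E [E b] + [E b]] , [Seq [E lit]]]]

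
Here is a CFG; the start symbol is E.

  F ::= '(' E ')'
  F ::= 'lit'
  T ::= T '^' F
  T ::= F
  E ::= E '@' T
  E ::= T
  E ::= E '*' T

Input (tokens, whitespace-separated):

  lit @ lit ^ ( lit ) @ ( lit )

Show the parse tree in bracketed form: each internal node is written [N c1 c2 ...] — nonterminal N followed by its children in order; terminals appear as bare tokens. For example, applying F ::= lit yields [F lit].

E
E @ T
E @ T @ T
T @ T @ T
F @ T @ T
lit @ T @ T
lit @ T ^ F @ T
lit @ F ^ F @ T
lit @ lit ^ F @ T
lit @ lit ^ ( E ) @ T
lit @ lit ^ ( T ) @ T
lit @ lit ^ ( F ) @ T
lit @ lit ^ ( lit ) @ T
lit @ lit ^ ( lit ) @ F
lit @ lit ^ ( lit ) @ ( E )
lit @ lit ^ ( lit ) @ ( T )
lit @ lit ^ ( lit ) @ ( F )
lit @ lit ^ ( lit ) @ ( lit )

[E [E [E [T [F lit]]] @ [T [T [F lit]] ^ [F ( [E [T [F lit]]] )]]] @ [T [F ( [E [T [F lit]]] )]]]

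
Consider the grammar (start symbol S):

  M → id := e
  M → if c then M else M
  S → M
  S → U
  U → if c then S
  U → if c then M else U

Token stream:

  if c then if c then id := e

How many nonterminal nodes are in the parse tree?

[S [U if c then [S [U if c then [S [M id := e]]]]]]

6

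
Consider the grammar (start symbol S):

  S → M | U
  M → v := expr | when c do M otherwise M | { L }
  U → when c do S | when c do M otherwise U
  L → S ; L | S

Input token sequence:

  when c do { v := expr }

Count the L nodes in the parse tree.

1

[S [U when c do [S [M { [L [S [M v := expr]]] }]]]]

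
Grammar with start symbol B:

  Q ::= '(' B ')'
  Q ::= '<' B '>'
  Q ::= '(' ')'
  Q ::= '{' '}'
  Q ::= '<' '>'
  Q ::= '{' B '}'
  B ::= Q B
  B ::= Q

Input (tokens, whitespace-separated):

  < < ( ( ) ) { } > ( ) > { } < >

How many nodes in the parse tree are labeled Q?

8

[B [Q < [B [Q < [B [Q ( [B [Q ( )]] )] [B [Q { }]]] >] [B [Q ( )]]] >] [B [Q { }] [B [Q < >]]]]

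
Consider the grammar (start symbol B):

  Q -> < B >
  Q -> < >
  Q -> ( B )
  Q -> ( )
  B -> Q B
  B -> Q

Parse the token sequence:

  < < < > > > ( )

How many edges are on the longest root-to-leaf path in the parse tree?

6

[B [Q < [B [Q < [B [Q < >]] >]] >] [B [Q ( )]]]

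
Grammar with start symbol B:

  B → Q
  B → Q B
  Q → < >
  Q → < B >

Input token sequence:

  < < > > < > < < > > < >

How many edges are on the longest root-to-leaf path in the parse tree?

[B [Q < [B [Q < >]] >] [B [Q < >] [B [Q < [B [Q < >]] >] [B [Q < >]]]]]

6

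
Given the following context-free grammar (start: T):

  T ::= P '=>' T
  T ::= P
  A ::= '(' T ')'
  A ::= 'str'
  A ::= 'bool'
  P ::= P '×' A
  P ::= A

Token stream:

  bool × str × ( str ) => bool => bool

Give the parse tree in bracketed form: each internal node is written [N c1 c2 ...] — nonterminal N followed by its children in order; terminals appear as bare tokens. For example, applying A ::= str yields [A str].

T
P => T
P × A => T
P × A × A => T
A × A × A => T
bool × A × A => T
bool × str × A => T
bool × str × ( T ) => T
bool × str × ( P ) => T
bool × str × ( A ) => T
bool × str × ( str ) => T
bool × str × ( str ) => P => T
bool × str × ( str ) => A => T
bool × str × ( str ) => bool => T
bool × str × ( str ) => bool => P
bool × str × ( str ) => bool => A
bool × str × ( str ) => bool => bool

[T [P [P [P [A bool]] × [A str]] × [A ( [T [P [A str]]] )]] => [T [P [A bool]] => [T [P [A bool]]]]]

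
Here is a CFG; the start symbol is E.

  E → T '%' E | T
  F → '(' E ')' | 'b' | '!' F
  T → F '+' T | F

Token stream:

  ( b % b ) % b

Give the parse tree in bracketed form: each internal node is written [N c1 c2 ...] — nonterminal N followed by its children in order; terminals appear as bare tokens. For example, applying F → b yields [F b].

E
T % E
F % E
( E ) % E
( T % E ) % E
( F % E ) % E
( b % E ) % E
( b % T ) % E
( b % F ) % E
( b % b ) % E
( b % b ) % T
( b % b ) % F
( b % b ) % b

[E [T [F ( [E [T [F b]] % [E [T [F b]]]] )]] % [E [T [F b]]]]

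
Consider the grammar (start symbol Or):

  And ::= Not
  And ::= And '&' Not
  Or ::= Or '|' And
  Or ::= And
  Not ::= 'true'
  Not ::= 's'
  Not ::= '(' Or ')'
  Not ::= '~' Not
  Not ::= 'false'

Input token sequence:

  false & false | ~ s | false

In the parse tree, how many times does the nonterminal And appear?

[Or [Or [Or [And [And [Not false]] & [Not false]]] | [And [Not ~ [Not s]]]] | [And [Not false]]]

4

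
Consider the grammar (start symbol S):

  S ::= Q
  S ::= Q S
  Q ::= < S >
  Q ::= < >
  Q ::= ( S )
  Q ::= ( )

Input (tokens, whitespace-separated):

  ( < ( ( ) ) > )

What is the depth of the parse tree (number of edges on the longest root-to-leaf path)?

8

[S [Q ( [S [Q < [S [Q ( [S [Q ( )]] )]] >]] )]]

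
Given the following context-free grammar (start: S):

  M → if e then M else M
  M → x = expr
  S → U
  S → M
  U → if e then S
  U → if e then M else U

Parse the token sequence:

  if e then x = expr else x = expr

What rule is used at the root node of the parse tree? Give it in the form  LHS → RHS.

S → M

[S [M if e then [M x = expr] else [M x = expr]]]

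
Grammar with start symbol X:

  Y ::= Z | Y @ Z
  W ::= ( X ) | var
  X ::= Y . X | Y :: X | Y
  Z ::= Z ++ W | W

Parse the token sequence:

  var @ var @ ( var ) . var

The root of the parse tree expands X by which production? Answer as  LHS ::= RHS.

X ::= Y . X

[X [Y [Y [Y [Z [W var]]] @ [Z [W var]]] @ [Z [W ( [X [Y [Z [W var]]]] )]]] . [X [Y [Z [W var]]]]]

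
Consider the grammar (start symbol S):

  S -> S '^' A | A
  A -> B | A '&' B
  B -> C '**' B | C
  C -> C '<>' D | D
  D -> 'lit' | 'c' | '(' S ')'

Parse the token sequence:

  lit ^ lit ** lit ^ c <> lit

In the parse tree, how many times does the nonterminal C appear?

[S [S [S [A [B [C [D lit]]]]] ^ [A [B [C [D lit]] ** [B [C [D lit]]]]]] ^ [A [B [C [C [D c]] <> [D lit]]]]]

5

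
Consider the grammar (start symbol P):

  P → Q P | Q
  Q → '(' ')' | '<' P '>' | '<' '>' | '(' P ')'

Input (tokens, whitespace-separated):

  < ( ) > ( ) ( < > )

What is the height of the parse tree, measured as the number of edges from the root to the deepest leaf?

[P [Q < [P [Q ( )]] >] [P [Q ( )] [P [Q ( [P [Q < >]] )]]]]

6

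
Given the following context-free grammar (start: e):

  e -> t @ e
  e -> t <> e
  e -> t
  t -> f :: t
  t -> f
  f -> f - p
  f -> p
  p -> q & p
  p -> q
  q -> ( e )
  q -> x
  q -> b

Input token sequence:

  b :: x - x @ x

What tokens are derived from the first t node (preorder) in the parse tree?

[e [t [f [p [q b]]] :: [t [f [f [p [q x]]] - [p [q x]]]]] @ [e [t [f [p [q x]]]]]]

b :: x - x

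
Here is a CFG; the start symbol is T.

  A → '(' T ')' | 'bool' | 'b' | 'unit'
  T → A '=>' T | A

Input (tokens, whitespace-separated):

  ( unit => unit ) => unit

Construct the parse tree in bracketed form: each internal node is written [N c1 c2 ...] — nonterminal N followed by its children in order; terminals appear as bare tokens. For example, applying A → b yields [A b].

[T [A ( [T [A unit] => [T [A unit]]] )] => [T [A unit]]]

T
A => T
( T ) => T
( A => T ) => T
( unit => T ) => T
( unit => A ) => T
( unit => unit ) => T
( unit => unit ) => A
( unit => unit ) => unit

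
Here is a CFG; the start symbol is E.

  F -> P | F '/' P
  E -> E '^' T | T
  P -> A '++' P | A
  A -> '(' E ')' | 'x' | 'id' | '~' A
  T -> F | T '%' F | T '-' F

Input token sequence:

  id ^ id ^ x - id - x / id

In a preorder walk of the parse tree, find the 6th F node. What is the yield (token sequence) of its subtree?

[E [E [E [T [F [P [A id]]]]] ^ [T [F [P [A id]]]]] ^ [T [T [T [F [P [A x]]]] - [F [P [A id]]]] - [F [F [P [A x]]] / [P [A id]]]]]

x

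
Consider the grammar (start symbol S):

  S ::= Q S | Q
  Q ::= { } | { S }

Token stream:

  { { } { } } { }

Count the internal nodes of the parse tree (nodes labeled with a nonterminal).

[S [Q { [S [Q { }] [S [Q { }]]] }] [S [Q { }]]]

8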